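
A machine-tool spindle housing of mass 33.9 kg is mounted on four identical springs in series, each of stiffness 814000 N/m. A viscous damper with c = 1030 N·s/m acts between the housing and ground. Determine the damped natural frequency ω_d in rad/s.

Series springs: 1/k_eq = 4/814000, so k_eq = 814000/4 = 203500 N/m.
ω_n = √(k_eq/m) = √(203500/33.9) = 77.48 rad/s.
Critical damping c_c = 2√(k_eq·m) = 2√(203500 × 33.9) = 5253 N·s/m, so ζ = c/c_c = 1030/5253 = 0.1961.
ω_d = ω_n√(1 − ζ²) = 77.48 × √(1 − 0.0384) = 75.97 rad/s.

76.0 rad/s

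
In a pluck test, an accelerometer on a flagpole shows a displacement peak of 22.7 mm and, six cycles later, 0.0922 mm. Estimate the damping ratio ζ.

0.145

Logarithmic decrement δ = (1/n)·ln(x₀/x_n) = (1/6)·ln(22.7/0.0922) = (1/6)·ln(246.2) = 0.9177.
ζ = δ/√(4π² + δ²) = 0.9177/√(39.48 + 0.842) = 0.9177/6.350 = 0.1445.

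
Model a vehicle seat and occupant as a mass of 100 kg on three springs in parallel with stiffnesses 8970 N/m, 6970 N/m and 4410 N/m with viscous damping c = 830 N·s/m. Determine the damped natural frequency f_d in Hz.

2.17 Hz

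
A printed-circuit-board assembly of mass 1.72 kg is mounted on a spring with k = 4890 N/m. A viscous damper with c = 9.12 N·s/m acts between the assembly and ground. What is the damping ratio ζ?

ω_n = √(k/m) = √(4890/1.72) = 53.32 rad/s.
Critical damping c_c = 2√(k·m) = 2√(4890 × 1.72) = 183.4 N·s/m, so ζ = c/c_c = 9.12/183.4 = 0.04972.

0.0497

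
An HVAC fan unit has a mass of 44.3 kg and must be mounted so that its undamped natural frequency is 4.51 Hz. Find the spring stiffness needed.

35600 N/m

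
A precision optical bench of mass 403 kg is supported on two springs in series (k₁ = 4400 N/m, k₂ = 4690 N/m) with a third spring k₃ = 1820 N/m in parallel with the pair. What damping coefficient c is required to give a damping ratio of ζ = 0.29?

Series pair: k_s = k₁k₂/(k₁+k₂) = (4400)(4690)/(4400 + 4690) = 2270 N/m. In parallel with k₃: k_eq = 2270 + 1820 = 4090 N/m.
c_c = 2√(k_eq·m) = 2√(4090 × 403) = 2568 N·s/m.
c = ζ·c_c = 0.29 × 2568 = 744.6 N·s/m.

745 N·s/m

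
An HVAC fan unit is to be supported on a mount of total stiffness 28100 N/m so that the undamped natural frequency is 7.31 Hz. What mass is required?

13.3 kg

ω_n = 2πf_n = 2π × 7.31 = 45.93 rad/s.
m = k/ω_n² = 28100/45.93² = 28100/2110 = 13.32 kg.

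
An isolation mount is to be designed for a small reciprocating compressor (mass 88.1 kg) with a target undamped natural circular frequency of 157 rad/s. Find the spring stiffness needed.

k = m·ω_n² = 88.1 × 157.0² = 88.1 × 24650 = 2172000 N/m.

2170000 N/m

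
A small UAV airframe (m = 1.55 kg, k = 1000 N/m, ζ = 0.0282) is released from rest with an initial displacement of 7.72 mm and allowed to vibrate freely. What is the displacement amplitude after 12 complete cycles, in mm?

Logarithmic decrement δ = 2πζ/√(1 − ζ²) = 2π × 0.02820/√(1 − 0.000795) = 0.1773.
After n cycles, x_n/x₀ = e^(−nδ), so x_12 = 7.72 × e^(−12 × 0.1773) = 7.72 × 0.1192 = 0.9201 mm.

0.920 mm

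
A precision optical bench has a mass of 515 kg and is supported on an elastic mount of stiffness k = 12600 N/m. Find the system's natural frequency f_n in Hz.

0.787 Hz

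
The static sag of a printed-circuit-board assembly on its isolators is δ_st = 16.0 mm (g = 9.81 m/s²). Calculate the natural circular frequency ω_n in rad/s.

24.8 rad/s

ω_n = √(g/δ_st) = √(9.81/0.0160) = √613.1 = 24.76 rad/s.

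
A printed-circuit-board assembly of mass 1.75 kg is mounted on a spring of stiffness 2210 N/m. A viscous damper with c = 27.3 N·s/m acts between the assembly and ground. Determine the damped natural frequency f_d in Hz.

5.52 Hz

ω_n = √(k/m) = √(2210/1.75) = 35.54 rad/s.
Critical damping c_c = 2√(k·m) = 2√(2210 × 1.75) = 124.4 N·s/m, so ζ = c/c_c = 27.3/124.4 = 0.2195.
ω_d = ω_n√(1 − ζ²) = 35.54 × √(1 − 0.0482) = 34.67 rad/s.
f_d = ω_d/(2π) = 5.518 Hz.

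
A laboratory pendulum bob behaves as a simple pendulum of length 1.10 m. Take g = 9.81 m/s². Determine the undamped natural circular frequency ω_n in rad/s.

For a simple pendulum ω_n = √(g/L) = √(9.81/1.10) = √8.918 = 2.986 rad/s.

2.99 rad/s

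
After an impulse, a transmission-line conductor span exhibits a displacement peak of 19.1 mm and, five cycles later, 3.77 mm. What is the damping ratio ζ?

0.0516

Logarithmic decrement δ = (1/n)·ln(x₀/x_n) = (1/5)·ln(19.1/3.77) = (1/5)·ln(5.066) = 0.3245.
ζ = δ/√(4π² + δ²) = 0.3245/√(39.48 + 0.105) = 0.3245/6.292 = 0.05158.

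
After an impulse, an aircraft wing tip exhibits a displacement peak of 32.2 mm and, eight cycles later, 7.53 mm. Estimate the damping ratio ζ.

Logarithmic decrement δ = (1/n)·ln(x₀/x_n) = (1/8)·ln(32.2/7.53) = (1/8)·ln(4.276) = 0.1816.
ζ = δ/√(4π² + δ²) = 0.1816/√(39.48 + 0.0330) = 0.1816/6.286 = 0.02890.

0.0289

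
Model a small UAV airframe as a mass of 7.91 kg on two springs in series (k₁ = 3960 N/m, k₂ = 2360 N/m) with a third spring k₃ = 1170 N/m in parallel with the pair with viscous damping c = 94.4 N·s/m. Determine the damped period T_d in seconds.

Series pair: k_s = k₁k₂/(k₁+k₂) = (3960)(2360)/(3960 + 2360) = 1479 N/m. In parallel with k₃: k_eq = 1479 + 1170 = 2649 N/m.
ω_n = √(k_eq/m) = √(2649/7.91) = 18.30 rad/s.
Critical damping c_c = 2√(k_eq·m) = 2√(2649 × 7.91) = 289.5 N·s/m, so ζ = c/c_c = 94.4/289.5 = 0.3261.
ω_d = ω_n√(1 − ζ²) = 18.30 × √(1 − 0.106) = 17.30 rad/s.
T_d = 2π/ω_d = 0.3632 s.

0.363 s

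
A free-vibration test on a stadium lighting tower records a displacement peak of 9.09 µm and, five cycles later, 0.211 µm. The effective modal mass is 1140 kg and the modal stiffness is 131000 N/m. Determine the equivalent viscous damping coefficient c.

Logarithmic decrement δ = (1/n)·ln(x₀/x_n) = (1/5)·ln(9.09/0.211) = (1/5)·ln(43.08) = 0.7526.
ζ = δ/√(4π² + δ²) = 0.7526/√(39.48 + 0.566) = 0.7526/6.328 = 0.1189.
c = ζ · 2√(km) = 0.1189 × 2√(131000 × 1140) = 0.1189 × 24440 = 2907 N·s/m.

2910 N·s/m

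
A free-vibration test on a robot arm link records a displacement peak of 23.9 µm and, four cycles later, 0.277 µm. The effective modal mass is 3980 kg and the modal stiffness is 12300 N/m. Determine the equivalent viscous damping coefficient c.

2440 N·s/m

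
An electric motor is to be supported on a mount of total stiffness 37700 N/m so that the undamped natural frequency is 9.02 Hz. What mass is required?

11.7 kg

ω_n = 2πf_n = 2π × 9.02 = 56.67 rad/s.
m = k/ω_n² = 37700/56.67² = 37700/3212 = 11.74 kg.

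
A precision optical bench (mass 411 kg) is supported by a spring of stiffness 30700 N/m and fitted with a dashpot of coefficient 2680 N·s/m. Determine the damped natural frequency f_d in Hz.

1.27 Hz

ω_n = √(k/m) = √(30700/411) = 8.643 rad/s.
Critical damping c_c = 2√(k·m) = 2√(30700 × 411) = 7104 N·s/m, so ζ = c/c_c = 2680/7104 = 0.3772.
ω_d = ω_n√(1 − ζ²) = 8.643 × √(1 − 0.142) = 8.004 rad/s.
f_d = ω_d/(2π) = 1.274 Hz.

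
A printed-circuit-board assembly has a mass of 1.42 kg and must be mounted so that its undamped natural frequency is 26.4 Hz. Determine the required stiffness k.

39100 N/m

ω_n = 2πf_n = 2π × 26.4 = 165.9 rad/s.
k = m·ω_n² = 1.42 × 165.9² = 1.42 × 27510 = 39070 N/m.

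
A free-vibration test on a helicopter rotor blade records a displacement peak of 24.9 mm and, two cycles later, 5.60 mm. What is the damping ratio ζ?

0.118

Logarithmic decrement δ = (1/n)·ln(x₀/x_n) = (1/2)·ln(24.9/5.60) = (1/2)·ln(4.446) = 0.7461.
ζ = δ/√(4π² + δ²) = 0.7461/√(39.48 + 0.557) = 0.7461/6.327 = 0.1179.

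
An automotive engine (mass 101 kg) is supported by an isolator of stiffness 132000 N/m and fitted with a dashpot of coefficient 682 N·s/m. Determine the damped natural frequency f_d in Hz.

5.73 Hz

ω_n = √(k/m) = √(132000/101) = 36.15 rad/s.
Critical damping c_c = 2√(k·m) = 2√(132000 × 101) = 7303 N·s/m, so ζ = c/c_c = 682/7303 = 0.09339.
ω_d = ω_n√(1 − ζ²) = 36.15 × √(1 − 0.00872) = 35.99 rad/s.
f_d = ω_d/(2π) = 5.729 Hz.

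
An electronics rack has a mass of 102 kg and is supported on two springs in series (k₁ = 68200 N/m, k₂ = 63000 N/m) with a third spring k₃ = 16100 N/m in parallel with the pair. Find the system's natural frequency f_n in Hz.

Series pair: k_s = k₁k₂/(k₁+k₂) = (68200)(63000)/(68200 + 63000) = 32750 N/m. In parallel with k₃: k_eq = 32750 + 16100 = 48850 N/m.
ω_n = √(k_eq/m) = √(48850/102) = √478.9 = 21.88 rad/s.
f_n = ω_n/(2π) = 21.88/6.283 = 3.483 Hz.

3.48 Hz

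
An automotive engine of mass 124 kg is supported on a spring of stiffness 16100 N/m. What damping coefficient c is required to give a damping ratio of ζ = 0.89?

2520 N·s/m

c_c = 2√(k·m) = 2√(16100 × 124) = 2826 N·s/m.
c = ζ·c_c = 0.89 × 2826 = 2515 N·s/m.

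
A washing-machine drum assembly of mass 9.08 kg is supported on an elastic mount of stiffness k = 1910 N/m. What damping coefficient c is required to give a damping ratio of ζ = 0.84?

c_c = 2√(k·m) = 2√(1910 × 9.08) = 263.4 N·s/m.
c = ζ·c_c = 0.84 × 263.4 = 221.2 N·s/m.

221 N·s/m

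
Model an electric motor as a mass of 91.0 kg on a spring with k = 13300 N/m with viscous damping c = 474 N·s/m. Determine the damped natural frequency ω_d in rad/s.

11.8 rad/s

ω_n = √(k/m) = √(13300/91.0) = 12.09 rad/s.
Critical damping c_c = 2√(k·m) = 2√(13300 × 91.0) = 2200 N·s/m, so ζ = c/c_c = 474/2200 = 0.2154.
ω_d = ω_n√(1 − ζ²) = 12.09 × √(1 − 0.0464) = 11.81 rad/s.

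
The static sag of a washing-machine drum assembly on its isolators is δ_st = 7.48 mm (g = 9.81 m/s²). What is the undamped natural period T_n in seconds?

ω_n = √(g/δ_st) = √(9.81/0.00748) = √1311 = 36.21 rad/s.
T_n = 2π/ω_n = 6.283/36.21 = 0.1735 s.

0.173 s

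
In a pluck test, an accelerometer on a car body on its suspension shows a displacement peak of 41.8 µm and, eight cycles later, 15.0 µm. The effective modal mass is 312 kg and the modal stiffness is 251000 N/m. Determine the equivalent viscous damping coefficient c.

361 N·s/m

Logarithmic decrement δ = (1/n)·ln(x₀/x_n) = (1/8)·ln(41.8/15.0) = (1/8)·ln(2.787) = 0.1281.
ζ = δ/√(4π² + δ²) = 0.1281/√(39.48 + 0.0164) = 0.1281/6.284 = 0.02038.
c = ζ · 2√(km) = 0.02038 × 2√(251000 × 312) = 0.02038 × 17700 = 360.8 N·s/m.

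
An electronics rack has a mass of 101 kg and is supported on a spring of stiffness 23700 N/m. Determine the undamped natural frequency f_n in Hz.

2.44 Hz

ω_n = √(k/m) = √(23700/101) = √234.7 = 15.32 rad/s.
f_n = ω_n/(2π) = 15.32/6.283 = 2.438 Hz.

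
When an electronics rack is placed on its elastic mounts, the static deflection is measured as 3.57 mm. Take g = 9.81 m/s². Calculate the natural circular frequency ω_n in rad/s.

52.4 rad/s

ω_n = √(g/δ_st) = √(9.81/0.00357) = √2748 = 52.42 rad/s.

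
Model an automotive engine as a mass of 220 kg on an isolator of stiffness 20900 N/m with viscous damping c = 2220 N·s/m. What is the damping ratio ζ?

ω_n = √(k/m) = √(20900/220) = 9.747 rad/s.
Critical damping c_c = 2√(k·m) = 2√(20900 × 220) = 4289 N·s/m, so ζ = c/c_c = 2220/4289 = 0.5177.

0.518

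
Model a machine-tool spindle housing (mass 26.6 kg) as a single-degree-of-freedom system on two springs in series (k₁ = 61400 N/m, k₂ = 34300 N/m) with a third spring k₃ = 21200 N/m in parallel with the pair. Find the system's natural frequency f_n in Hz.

6.41 Hz

Series pair: k_s = k₁k₂/(k₁+k₂) = (61400)(34300)/(61400 + 34300) = 22010 N/m. In parallel with k₃: k_eq = 22010 + 21200 = 43210 N/m.
ω_n = √(k_eq/m) = √(43210/26.6) = √1624 = 40.30 rad/s.
f_n = ω_n/(2π) = 40.30/6.283 = 6.414 Hz.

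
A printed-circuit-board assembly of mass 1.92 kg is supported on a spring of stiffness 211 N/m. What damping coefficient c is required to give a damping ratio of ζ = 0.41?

16.5 N·s/m

c_c = 2√(k·m) = 2√(211.0 × 1.92) = 40.26 N·s/m.
c = ζ·c_c = 0.41 × 40.26 = 16.50 N·s/m.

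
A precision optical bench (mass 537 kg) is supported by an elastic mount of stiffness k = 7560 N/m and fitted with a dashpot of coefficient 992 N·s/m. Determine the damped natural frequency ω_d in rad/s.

3.64 rad/s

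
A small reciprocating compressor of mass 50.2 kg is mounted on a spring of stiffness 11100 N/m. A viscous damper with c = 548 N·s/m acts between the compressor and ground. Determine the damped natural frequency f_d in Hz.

ω_n = √(k/m) = √(11100/50.2) = 14.87 rad/s.
Critical damping c_c = 2√(k·m) = 2√(11100 × 50.2) = 1493 N·s/m, so ζ = c/c_c = 548/1493 = 0.3671.
ω_d = ω_n√(1 − ζ²) = 14.87 × √(1 − 0.135) = 13.83 rad/s.
f_d = ω_d/(2π) = 2.201 Hz.

2.20 Hz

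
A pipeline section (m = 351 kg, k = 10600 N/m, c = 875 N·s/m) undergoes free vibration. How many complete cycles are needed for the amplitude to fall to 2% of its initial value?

3 cycles

ζ = c/(2√(km)) = 875/(2√(10600 × 351)) = 875/3858 = 0.2268.
Logarithmic decrement δ = 2πζ/√(1 − ζ²) = 2π × 0.2268/√(1 − 0.0514) = 1.463.
x_n/x₀ = e^(−nδ) ≤ 0.02; take ln: n ≥ ln(1/0.02)/δ = 3.912/1.463 = 2.674.
So 3 complete cycles are required.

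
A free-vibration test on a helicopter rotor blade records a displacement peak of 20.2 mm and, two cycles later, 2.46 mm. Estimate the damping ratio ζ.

0.165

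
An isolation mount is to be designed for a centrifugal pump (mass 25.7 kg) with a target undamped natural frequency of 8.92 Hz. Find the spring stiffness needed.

ω_n = 2πf_n = 2π × 8.92 = 56.05 rad/s.
k = m·ω_n² = 25.7 × 56.05² = 25.7 × 3141 = 80730 N/m.

80700 N/m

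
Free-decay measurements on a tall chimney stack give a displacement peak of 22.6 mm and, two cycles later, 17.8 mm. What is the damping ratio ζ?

0.0190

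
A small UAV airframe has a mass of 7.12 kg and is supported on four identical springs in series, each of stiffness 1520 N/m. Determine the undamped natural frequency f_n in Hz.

Series springs: 1/k_eq = 4/1520, so k_eq = 1520/4 = 380.0 N/m.
ω_n = √(k_eq/m) = √(380.0/7.12) = √53.37 = 7.306 rad/s.
f_n = ω_n/(2π) = 7.306/6.283 = 1.163 Hz.

1.16 Hz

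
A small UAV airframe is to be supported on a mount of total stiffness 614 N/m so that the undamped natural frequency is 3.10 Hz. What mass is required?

1.62 kg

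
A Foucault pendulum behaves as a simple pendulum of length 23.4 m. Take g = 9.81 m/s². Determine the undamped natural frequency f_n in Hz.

0.103 Hz

For a simple pendulum ω_n = √(g/L) = √(9.81/23.4) = √0.4192 = 0.6475 rad/s.
f_n = ω_n/(2π) = 0.6475/6.283 = 0.1030 Hz.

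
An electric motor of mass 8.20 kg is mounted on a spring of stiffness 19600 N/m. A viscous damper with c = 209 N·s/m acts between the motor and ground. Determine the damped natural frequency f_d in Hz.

7.51 Hz

ω_n = √(k/m) = √(19600/8.20) = 48.89 rad/s.
Critical damping c_c = 2√(k·m) = 2√(19600 × 8.20) = 801.8 N·s/m, so ζ = c/c_c = 209/801.8 = 0.2607.
ω_d = ω_n√(1 − ζ²) = 48.89 × √(1 − 0.0679) = 47.20 rad/s.
f_d = ω_d/(2π) = 7.512 Hz.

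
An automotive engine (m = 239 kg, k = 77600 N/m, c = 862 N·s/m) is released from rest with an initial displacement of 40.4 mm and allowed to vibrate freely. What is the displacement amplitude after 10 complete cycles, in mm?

0.0727 mm

ζ = c/(2√(km)) = 862/(2√(77600 × 239)) = 862/8613 = 0.1001.
Logarithmic decrement δ = 2πζ/√(1 − ζ²) = 2π × 0.1001/√(1 − 0.0100) = 0.6320.
After n cycles, x_n/x₀ = e^(−nδ), so x_10 = 40.4 × e^(−10 × 0.6320) = 40.4 × 0.001800 = 0.07272 mm.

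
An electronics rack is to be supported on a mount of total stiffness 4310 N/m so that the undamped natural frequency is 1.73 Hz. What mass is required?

36.5 kg

ω_n = 2πf_n = 2π × 1.73 = 10.87 rad/s.
m = k/ω_n² = 4310/10.87² = 4310/118.2 = 36.48 kg.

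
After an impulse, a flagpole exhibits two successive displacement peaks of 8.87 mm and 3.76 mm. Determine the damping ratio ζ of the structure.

0.135

Logarithmic decrement δ = (1/n)·ln(x₀/x_n) = (1/1)·ln(8.87/3.76) = (1/1)·ln(2.359) = 0.8583.
ζ = δ/√(4π² + δ²) = 0.8583/√(39.48 + 0.737) = 0.8583/6.342 = 0.1353.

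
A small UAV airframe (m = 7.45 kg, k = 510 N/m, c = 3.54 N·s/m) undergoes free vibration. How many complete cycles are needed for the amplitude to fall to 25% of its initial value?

ζ = c/(2√(km)) = 3.54/(2√(510 × 7.45)) = 3.54/123.3 = 0.02872.
Logarithmic decrement δ = 2πζ/√(1 − ζ²) = 2π × 0.02872/√(1 − 0.000825) = 0.1805.
x_n/x₀ = e^(−nδ) ≤ 0.25; take ln: n ≥ ln(1/0.25)/δ = 1.386/0.1805 = 7.680.
So 8 complete cycles are required.

8 cycles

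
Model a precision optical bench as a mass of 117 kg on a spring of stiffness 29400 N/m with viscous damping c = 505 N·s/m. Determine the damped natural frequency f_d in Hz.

2.50 Hz

ω_n = √(k/m) = √(29400/117) = 15.85 rad/s.
Critical damping c_c = 2√(k·m) = 2√(29400 × 117) = 3709 N·s/m, so ζ = c/c_c = 505/3709 = 0.1361.
ω_d = ω_n√(1 − ζ²) = 15.85 × √(1 − 0.0185) = 15.70 rad/s.
f_d = ω_d/(2π) = 2.499 Hz.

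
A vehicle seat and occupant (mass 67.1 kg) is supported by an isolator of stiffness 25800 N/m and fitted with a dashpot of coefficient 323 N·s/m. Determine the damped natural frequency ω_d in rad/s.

19.5 rad/s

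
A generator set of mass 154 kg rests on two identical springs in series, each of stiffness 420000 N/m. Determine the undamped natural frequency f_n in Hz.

5.88 Hz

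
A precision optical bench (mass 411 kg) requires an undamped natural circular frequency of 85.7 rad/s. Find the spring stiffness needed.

k = m·ω_n² = 411 × 85.70² = 411 × 7344 = 3019000 N/m.

3020000 N/m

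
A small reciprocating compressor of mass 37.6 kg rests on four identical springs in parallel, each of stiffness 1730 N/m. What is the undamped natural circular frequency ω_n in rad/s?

13.6 rad/s

Parallel springs add: k_eq = 4 × 1730 = 6920 N/m.
ω_n = √(k_eq/m) = √(6920/37.6) = √184.0 = 13.57 rad/s.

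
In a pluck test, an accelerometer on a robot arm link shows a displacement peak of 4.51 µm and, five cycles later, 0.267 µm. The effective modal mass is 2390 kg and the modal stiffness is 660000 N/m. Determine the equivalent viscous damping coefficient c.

Logarithmic decrement δ = (1/n)·ln(x₀/x_n) = (1/5)·ln(4.51/0.267) = (1/5)·ln(16.89) = 0.5654.
ζ = δ/√(4π² + δ²) = 0.5654/√(39.48 + 0.320) = 0.5654/6.309 = 0.08962.
c = ζ · 2√(km) = 0.08962 × 2√(660000 × 2390) = 0.08962 × 79430 = 7119 N·s/m.

7120 N·s/m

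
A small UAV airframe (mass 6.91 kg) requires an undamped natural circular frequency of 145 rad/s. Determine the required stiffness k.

145000 N/m

k = m·ω_n² = 6.91 × 145.0² = 6.91 × 21020 = 145300 N/m.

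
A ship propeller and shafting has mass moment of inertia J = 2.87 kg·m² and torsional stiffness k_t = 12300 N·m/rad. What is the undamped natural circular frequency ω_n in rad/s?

ω_n = √(k_t/J) = √(12300/2.87) = √4286 = 65.47 rad/s.

65.5 rad/s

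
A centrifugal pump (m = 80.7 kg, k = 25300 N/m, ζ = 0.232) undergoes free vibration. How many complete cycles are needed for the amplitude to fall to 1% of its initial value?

4 cycles

Logarithmic decrement δ = 2πζ/√(1 − ζ²) = 2π × 0.2320/√(1 − 0.0538) = 1.499.
x_n/x₀ = e^(−nδ) ≤ 0.01; take ln: n ≥ ln(1/0.01)/δ = 4.605/1.499 = 3.073.
So 4 complete cycles are required.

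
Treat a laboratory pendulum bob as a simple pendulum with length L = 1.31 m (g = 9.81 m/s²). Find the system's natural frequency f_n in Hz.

0.436 Hz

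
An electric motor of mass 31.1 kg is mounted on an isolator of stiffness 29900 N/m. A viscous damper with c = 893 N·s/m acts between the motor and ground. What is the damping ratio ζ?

0.463

ω_n = √(k/m) = √(29900/31.1) = 31.01 rad/s.
Critical damping c_c = 2√(k·m) = 2√(29900 × 31.1) = 1929 N·s/m, so ζ = c/c_c = 893/1929 = 0.4630.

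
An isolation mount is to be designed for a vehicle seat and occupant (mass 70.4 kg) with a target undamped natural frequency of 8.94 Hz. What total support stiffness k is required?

222000 N/m

ω_n = 2πf_n = 2π × 8.94 = 56.17 rad/s.
k = m·ω_n² = 70.4 × 56.17² = 70.4 × 3155 = 222100 N/m.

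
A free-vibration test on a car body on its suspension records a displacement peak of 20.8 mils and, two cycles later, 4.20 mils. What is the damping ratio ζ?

Logarithmic decrement δ = (1/n)·ln(x₀/x_n) = (1/2)·ln(20.8/4.20) = (1/2)·ln(4.952) = 0.7999.
ζ = δ/√(4π² + δ²) = 0.7999/√(39.48 + 0.640) = 0.7999/6.334 = 0.1263.

0.126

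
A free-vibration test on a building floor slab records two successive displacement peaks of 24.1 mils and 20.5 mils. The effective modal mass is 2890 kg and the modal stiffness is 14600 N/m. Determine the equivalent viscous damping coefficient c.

334 N·s/m

Logarithmic decrement δ = (1/n)·ln(x₀/x_n) = (1/1)·ln(24.1/20.5) = (1/1)·ln(1.176) = 0.1618.
ζ = δ/√(4π² + δ²) = 0.1618/√(39.48 + 0.0262) = 0.1618/6.285 = 0.02574.
c = ζ · 2√(km) = 0.02574 × 2√(14600 × 2890) = 0.02574 × 12990 = 334.4 N·s/m.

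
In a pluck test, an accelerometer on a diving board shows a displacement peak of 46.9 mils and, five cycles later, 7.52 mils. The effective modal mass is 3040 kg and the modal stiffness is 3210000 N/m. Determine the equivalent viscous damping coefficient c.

Logarithmic decrement δ = (1/n)·ln(x₀/x_n) = (1/5)·ln(46.9/7.52) = (1/5)·ln(6.237) = 0.3661.
ζ = δ/√(4π² + δ²) = 0.3661/√(39.48 + 0.134) = 0.3661/6.294 = 0.05817.
c = ζ · 2√(km) = 0.05817 × 2√(3210000 × 3040) = 0.05817 × 197600 = 11490 N·s/m.

11500 N·s/m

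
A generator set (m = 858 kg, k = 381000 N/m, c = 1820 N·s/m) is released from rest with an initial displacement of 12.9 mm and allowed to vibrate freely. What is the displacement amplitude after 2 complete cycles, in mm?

ζ = c/(2√(km)) = 1820/(2√(381000 × 858)) = 1820/36160 = 0.05033.
Logarithmic decrement δ = 2πζ/√(1 − ζ²) = 2π × 0.05033/√(1 − 0.00253) = 0.3166.
After n cycles, x_n/x₀ = e^(−nδ), so x_2 = 12.9 × e^(−2 × 0.3166) = 12.9 × 0.5308 = 6.848 mm.

6.85 mm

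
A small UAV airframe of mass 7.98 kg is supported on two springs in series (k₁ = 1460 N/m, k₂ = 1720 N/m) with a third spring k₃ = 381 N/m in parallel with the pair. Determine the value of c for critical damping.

Series pair: k_s = k₁k₂/(k₁+k₂) = (1460)(1720)/(1460 + 1720) = 789.7 N/m. In parallel with k₃: k_eq = 789.7 + 381 = 1171 N/m.
c_c = 2√(k_eq·m) = 2√(1171 × 7.98) = 2 × 96.65 = 193.3 N·s/m.

193 N·s/m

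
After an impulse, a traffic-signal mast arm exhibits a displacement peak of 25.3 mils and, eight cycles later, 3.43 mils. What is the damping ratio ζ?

Logarithmic decrement δ = (1/n)·ln(x₀/x_n) = (1/8)·ln(25.3/3.43) = (1/8)·ln(7.376) = 0.2498.
ζ = δ/√(4π² + δ²) = 0.2498/√(39.48 + 0.0624) = 0.2498/6.288 = 0.03972.

0.0397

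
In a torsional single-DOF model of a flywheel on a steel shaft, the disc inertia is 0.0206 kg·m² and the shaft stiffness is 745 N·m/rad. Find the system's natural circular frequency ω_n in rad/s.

190 rad/s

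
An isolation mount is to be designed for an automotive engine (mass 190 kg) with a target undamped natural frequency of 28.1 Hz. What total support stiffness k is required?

ω_n = 2πf_n = 2π × 28.1 = 176.6 rad/s.
k = m·ω_n² = 190 × 176.6² = 190 × 31170 = 5923000 N/m.

5920000 N/m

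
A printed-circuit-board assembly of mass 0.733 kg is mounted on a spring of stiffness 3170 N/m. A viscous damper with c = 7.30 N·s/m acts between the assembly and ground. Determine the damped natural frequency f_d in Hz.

10.4 Hz

ω_n = √(k/m) = √(3170/0.733) = 65.76 rad/s.
Critical damping c_c = 2√(k·m) = 2√(3170 × 0.733) = 96.41 N·s/m, so ζ = c/c_c = 7.30/96.41 = 0.07572.
ω_d = ω_n√(1 − ζ²) = 65.76 × √(1 − 0.00573) = 65.57 rad/s.
f_d = ω_d/(2π) = 10.44 Hz.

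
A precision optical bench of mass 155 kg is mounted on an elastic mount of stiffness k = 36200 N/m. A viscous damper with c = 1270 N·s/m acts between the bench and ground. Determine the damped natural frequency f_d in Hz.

ω_n = √(k/m) = √(36200/155) = 15.28 rad/s.
Critical damping c_c = 2√(k·m) = 2√(36200 × 155) = 4738 N·s/m, so ζ = c/c_c = 1270/4738 = 0.2681.
ω_d = ω_n√(1 − ζ²) = 15.28 × √(1 − 0.0719) = 14.72 rad/s.
f_d = ω_d/(2π) = 2.343 Hz.

2.34 Hz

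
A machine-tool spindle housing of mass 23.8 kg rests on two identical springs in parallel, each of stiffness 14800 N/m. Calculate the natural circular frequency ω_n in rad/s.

35.3 rad/s

Parallel springs add: k_eq = 2 × 14800 = 29600 N/m.
ω_n = √(k_eq/m) = √(29600/23.8) = √1244 = 35.27 rad/s.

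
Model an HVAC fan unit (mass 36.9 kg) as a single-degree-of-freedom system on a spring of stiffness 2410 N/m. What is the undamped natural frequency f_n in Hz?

ω_n = √(k/m) = √(2410/36.9) = √65.31 = 8.082 rad/s.
f_n = ω_n/(2π) = 8.082/6.283 = 1.286 Hz.

1.29 Hz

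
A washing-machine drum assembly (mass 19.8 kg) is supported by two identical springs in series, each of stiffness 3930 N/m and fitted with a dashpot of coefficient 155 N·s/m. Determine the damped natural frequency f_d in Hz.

1.46 Hz

Series springs: 1/k_eq = 2/3930, so k_eq = 3930/2 = 1965 N/m.
ω_n = √(k_eq/m) = √(1965/19.8) = 9.962 rad/s.
Critical damping c_c = 2√(k_eq·m) = 2√(1965 × 19.8) = 394.5 N·s/m, so ζ = c/c_c = 155/394.5 = 0.3929.
ω_d = ω_n√(1 − ζ²) = 9.962 × √(1 − 0.154) = 9.161 rad/s.
f_d = ω_d/(2π) = 1.458 Hz.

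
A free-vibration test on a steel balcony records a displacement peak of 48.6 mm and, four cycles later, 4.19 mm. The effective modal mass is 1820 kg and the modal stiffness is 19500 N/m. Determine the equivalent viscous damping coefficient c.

1160 N·s/m

Logarithmic decrement δ = (1/n)·ln(x₀/x_n) = (1/4)·ln(48.6/4.19) = (1/4)·ln(11.60) = 0.6127.
ζ = δ/√(4π² + δ²) = 0.6127/√(39.48 + 0.375) = 0.6127/6.313 = 0.09706.
c = ζ · 2√(km) = 0.09706 × 2√(19500 × 1820) = 0.09706 × 11910 = 1156 N·s/m.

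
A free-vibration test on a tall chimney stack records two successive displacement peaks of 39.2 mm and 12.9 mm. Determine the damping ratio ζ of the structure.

0.174

Logarithmic decrement δ = (1/n)·ln(x₀/x_n) = (1/1)·ln(39.2/12.9) = (1/1)·ln(3.039) = 1.111.
ζ = δ/√(4π² + δ²) = 1.111/√(39.48 + 1.24) = 1.111/6.381 = 0.1742.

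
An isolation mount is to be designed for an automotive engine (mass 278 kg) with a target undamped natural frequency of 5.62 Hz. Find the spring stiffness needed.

347000 N/m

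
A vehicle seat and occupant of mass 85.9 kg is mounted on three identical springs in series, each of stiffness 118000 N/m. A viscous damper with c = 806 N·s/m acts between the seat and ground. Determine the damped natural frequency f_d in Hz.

Series springs: 1/k_eq = 3/118000, so k_eq = 118000/3 = 39330 N/m.
ω_n = √(k_eq/m) = √(39330/85.9) = 21.40 rad/s.
Critical damping c_c = 2√(k_eq·m) = 2√(39330 × 85.9) = 3676 N·s/m, so ζ = c/c_c = 806/3676 = 0.2192.
ω_d = ω_n√(1 − ζ²) = 21.40 × √(1 − 0.0481) = 20.88 rad/s.
f_d = ω_d/(2π) = 3.323 Hz.

3.32 Hz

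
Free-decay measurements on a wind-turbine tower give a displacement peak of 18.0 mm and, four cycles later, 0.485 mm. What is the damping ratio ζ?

Logarithmic decrement δ = (1/n)·ln(x₀/x_n) = (1/4)·ln(18.0/0.485) = (1/4)·ln(37.11) = 0.9035.
ζ = δ/√(4π² + δ²) = 0.9035/√(39.48 + 0.816) = 0.9035/6.348 = 0.1423.

0.142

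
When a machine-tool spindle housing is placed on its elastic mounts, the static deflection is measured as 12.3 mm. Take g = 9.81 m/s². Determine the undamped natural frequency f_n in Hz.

ω_n = √(g/δ_st) = √(9.81/0.0123) = √797.6 = 28.24 rad/s.
f_n = ω_n/(2π) = 28.24/6.283 = 4.495 Hz.

4.49 Hz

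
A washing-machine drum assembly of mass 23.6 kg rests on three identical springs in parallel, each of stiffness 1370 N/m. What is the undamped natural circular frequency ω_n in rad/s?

13.2 rad/s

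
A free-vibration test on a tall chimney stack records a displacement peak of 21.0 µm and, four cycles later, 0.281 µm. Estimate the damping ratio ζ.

0.169

Logarithmic decrement δ = (1/n)·ln(x₀/x_n) = (1/4)·ln(21.0/0.281) = (1/4)·ln(74.73) = 1.078.
ζ = δ/√(4π² + δ²) = 1.078/√(39.48 + 1.16) = 1.078/6.375 = 0.1692.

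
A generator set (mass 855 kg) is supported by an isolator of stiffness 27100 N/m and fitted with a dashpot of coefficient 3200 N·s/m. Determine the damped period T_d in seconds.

1.18 s

ω_n = √(k/m) = √(27100/855) = 5.630 rad/s.
Critical damping c_c = 2√(k·m) = 2√(27100 × 855) = 9627 N·s/m, so ζ = c/c_c = 3200/9627 = 0.3324.
ω_d = ω_n√(1 − ζ²) = 5.630 × √(1 − 0.110) = 5.310 rad/s.
T_d = 2π/ω_d = 1.183 s.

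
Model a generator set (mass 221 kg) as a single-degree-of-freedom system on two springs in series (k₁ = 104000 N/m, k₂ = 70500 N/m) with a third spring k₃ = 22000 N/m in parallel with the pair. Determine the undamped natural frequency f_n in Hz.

Series pair: k_s = k₁k₂/(k₁+k₂) = (104000)(70500)/(104000 + 70500) = 42020 N/m. In parallel with k₃: k_eq = 42020 + 22000 = 64020 N/m.
ω_n = √(k_eq/m) = √(64020/221) = √289.7 = 17.02 rad/s.
f_n = ω_n/(2π) = 17.02/6.283 = 2.709 Hz.

2.71 Hz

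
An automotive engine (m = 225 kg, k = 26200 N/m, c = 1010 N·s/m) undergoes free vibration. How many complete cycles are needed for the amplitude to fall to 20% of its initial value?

ζ = c/(2√(km)) = 1010/(2√(26200 × 225)) = 1010/4856 = 0.2080.
Logarithmic decrement δ = 2πζ/√(1 − ζ²) = 2π × 0.2080/√(1 − 0.0433) = 1.336.
x_n/x₀ = e^(−nδ) ≤ 0.2; take ln: n ≥ ln(1/0.2)/δ = 1.609/1.336 = 1.205.
So 2 complete cycles are required.

2 cycles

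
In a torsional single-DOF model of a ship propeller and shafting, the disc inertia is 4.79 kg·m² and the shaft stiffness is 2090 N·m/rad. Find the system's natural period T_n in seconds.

ω_n = √(k_t/J) = √(2090/4.79) = √436.3 = 20.89 rad/s.
T_n = 2π/ω_n = 6.283/20.89 = 0.3008 s.

0.301 s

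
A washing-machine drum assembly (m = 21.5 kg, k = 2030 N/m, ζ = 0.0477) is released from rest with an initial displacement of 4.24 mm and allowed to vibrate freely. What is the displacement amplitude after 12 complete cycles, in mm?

0.116 mm

Logarithmic decrement δ = 2πζ/√(1 − ζ²) = 2π × 0.04770/√(1 − 0.00228) = 0.3000.
After n cycles, x_n/x₀ = e^(−nδ), so x_12 = 4.24 × e^(−12 × 0.3000) = 4.24 × 0.02731 = 0.1158 mm.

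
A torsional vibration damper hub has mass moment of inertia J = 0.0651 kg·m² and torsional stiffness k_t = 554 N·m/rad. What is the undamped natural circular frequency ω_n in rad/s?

ω_n = √(k_t/J) = √(554/0.0651) = √8510 = 92.25 rad/s.

92.2 rad/s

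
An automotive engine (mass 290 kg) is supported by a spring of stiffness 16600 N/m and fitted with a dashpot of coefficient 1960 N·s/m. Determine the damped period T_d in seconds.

0.928 s

ω_n = √(k/m) = √(16600/290) = 7.566 rad/s.
Critical damping c_c = 2√(k·m) = 2√(16600 × 290) = 4388 N·s/m, so ζ = c/c_c = 1960/4388 = 0.4467.
ω_d = ω_n√(1 − ζ²) = 7.566 × √(1 − 0.200) = 6.769 rad/s.
T_d = 2π/ω_d = 0.9282 s.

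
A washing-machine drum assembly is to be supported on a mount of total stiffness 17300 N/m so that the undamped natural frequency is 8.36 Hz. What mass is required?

ω_n = 2πf_n = 2π × 8.36 = 52.53 rad/s.
m = k/ω_n² = 17300/52.53² = 17300/2759 = 6.270 kg.

6.27 kg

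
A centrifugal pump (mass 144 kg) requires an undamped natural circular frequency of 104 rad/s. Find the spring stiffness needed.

1560000 N/m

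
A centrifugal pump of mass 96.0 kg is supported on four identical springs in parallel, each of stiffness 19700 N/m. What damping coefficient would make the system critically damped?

5500 N·s/m

Parallel springs add: k_eq = 4 × 19700 = 78800 N/m.
c_c = 2√(k_eq·m) = 2√(78800 × 96.0) = 2 × 2750 = 5501 N·s/m.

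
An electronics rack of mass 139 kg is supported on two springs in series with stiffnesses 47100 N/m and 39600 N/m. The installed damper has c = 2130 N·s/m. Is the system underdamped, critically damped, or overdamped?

underdamped

Series springs: 1/k_eq = 1/47100 + 1/39600 = 4.648×10^-5, so k_eq = 21510 N/m.
c_c = 2√(k_eq·m) = 3458 N·s/m; ζ = c/c_c = 2130/3458 = 0.616.
Since ζ < 1 the system is underdamped.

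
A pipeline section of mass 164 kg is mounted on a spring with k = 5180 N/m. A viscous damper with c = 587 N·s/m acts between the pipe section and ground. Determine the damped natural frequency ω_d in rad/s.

5.33 rad/s

ω_n = √(k/m) = √(5180/164) = 5.620 rad/s.
Critical damping c_c = 2√(k·m) = 2√(5180 × 164) = 1843 N·s/m, so ζ = c/c_c = 587/1843 = 0.3184.
ω_d = ω_n√(1 − ζ²) = 5.620 × √(1 − 0.101) = 5.328 rad/s.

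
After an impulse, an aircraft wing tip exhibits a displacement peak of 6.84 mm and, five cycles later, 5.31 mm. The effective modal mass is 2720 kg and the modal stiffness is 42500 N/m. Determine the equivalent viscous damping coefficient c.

Logarithmic decrement δ = (1/n)·ln(x₀/x_n) = (1/5)·ln(6.84/5.31) = (1/5)·ln(1.288) = 0.05064.
ζ = δ/√(4π² + δ²) = 0.05064/√(39.48 + 0.00256) = 0.05064/6.283 = 0.008059.
c = ζ · 2√(km) = 0.008059 × 2√(42500 × 2720) = 0.008059 × 21500 = 173.3 N·s/m.

173 N·s/m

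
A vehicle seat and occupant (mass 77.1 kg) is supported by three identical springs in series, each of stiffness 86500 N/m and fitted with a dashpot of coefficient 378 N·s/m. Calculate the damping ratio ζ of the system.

0.127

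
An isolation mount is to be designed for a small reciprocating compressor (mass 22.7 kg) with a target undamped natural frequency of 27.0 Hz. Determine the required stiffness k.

ω_n = 2πf_n = 2π × 27.0 = 169.6 rad/s.
k = m·ω_n² = 22.7 × 169.6² = 22.7 × 28780 = 653300 N/m.

653000 N/m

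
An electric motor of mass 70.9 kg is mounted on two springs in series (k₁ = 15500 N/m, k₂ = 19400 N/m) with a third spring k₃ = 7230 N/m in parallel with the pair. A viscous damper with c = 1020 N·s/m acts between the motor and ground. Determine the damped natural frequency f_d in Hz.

Series pair: k_s = k₁k₂/(k₁+k₂) = (15500)(19400)/(15500 + 19400) = 8616 N/m. In parallel with k₃: k_eq = 8616 + 7230 = 15850 N/m.
ω_n = √(k_eq/m) = √(15850/70.9) = 14.95 rad/s.
Critical damping c_c = 2√(k_eq·m) = 2√(15850 × 70.9) = 2120 N·s/m, so ζ = c/c_c = 1020/2120 = 0.4812.
ω_d = ω_n√(1 − ζ²) = 14.95 × √(1 − 0.232) = 13.11 rad/s.
f_d = ω_d/(2π) = 2.086 Hz.

2.09 Hz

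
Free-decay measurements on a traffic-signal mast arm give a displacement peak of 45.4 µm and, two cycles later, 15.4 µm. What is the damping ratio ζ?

0.0857

Logarithmic decrement δ = (1/n)·ln(x₀/x_n) = (1/2)·ln(45.4/15.4) = (1/2)·ln(2.948) = 0.5406.
ζ = δ/√(4π² + δ²) = 0.5406/√(39.48 + 0.292) = 0.5406/6.306 = 0.08572.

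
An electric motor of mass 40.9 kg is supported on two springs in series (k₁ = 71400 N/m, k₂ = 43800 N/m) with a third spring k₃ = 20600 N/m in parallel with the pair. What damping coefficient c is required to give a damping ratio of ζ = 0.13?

Series pair: k_s = k₁k₂/(k₁+k₂) = (71400)(43800)/(71400 + 43800) = 27150 N/m. In parallel with k₃: k_eq = 27150 + 20600 = 47750 N/m.
c_c = 2√(k_eq·m) = 2√(47750 × 40.9) = 2795 N·s/m.
c = ζ·c_c = 0.13 × 2795 = 363.3 N·s/m.

363 N·s/m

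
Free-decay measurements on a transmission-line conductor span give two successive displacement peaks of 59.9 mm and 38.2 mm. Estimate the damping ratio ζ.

Logarithmic decrement δ = (1/n)·ln(x₀/x_n) = (1/1)·ln(59.9/38.2) = (1/1)·ln(1.568) = 0.4498.
ζ = δ/√(4π² + δ²) = 0.4498/√(39.48 + 0.202) = 0.4498/6.299 = 0.07141.

0.0714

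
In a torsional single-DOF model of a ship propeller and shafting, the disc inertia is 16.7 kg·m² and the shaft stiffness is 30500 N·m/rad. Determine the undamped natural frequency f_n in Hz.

6.80 Hz

ω_n = √(k_t/J) = √(30500/16.7) = √1826 = 42.74 rad/s.
f_n = ω_n/(2π) = 42.74/6.283 = 6.802 Hz.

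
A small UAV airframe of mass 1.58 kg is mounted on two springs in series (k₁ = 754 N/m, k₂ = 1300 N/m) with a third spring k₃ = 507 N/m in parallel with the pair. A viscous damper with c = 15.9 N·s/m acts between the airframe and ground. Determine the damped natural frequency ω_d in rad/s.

Series pair: k_s = k₁k₂/(k₁+k₂) = (754)(1300)/(754 + 1300) = 477.2 N/m. In parallel with k₃: k_eq = 477.2 + 507 = 984.2 N/m.
ω_n = √(k_eq/m) = √(984.2/1.58) = 24.96 rad/s.
Critical damping c_c = 2√(k_eq·m) = 2√(984.2 × 1.58) = 78.87 N·s/m, so ζ = c/c_c = 15.9/78.87 = 0.2016.
ω_d = ω_n√(1 − ζ²) = 24.96 × √(1 − 0.0406) = 24.45 rad/s.

24.4 rad/s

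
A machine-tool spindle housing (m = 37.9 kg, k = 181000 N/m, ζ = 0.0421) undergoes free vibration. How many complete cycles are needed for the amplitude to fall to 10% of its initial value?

9 cycles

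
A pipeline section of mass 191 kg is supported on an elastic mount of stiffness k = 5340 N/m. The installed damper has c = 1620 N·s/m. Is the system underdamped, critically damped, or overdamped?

c_c = 2√(k·m) = 2020 N·s/m; ζ = c/c_c = 1620/2020 = 0.802.
Since ζ < 1 the system is underdamped.

underdamped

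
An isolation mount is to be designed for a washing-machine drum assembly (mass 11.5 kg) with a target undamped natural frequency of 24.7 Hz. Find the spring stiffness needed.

ω_n = 2πf_n = 2π × 24.7 = 155.2 rad/s.
k = m·ω_n² = 11.5 × 155.2² = 11.5 × 24090 = 277000 N/m.

277000 N/m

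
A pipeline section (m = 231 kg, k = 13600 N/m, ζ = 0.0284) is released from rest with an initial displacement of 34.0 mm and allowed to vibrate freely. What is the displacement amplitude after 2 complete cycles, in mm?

Logarithmic decrement δ = 2πζ/√(1 − ζ²) = 2π × 0.02840/√(1 − 0.000807) = 0.1785.
After n cycles, x_n/x₀ = e^(−nδ), so x_2 = 34.0 × e^(−2 × 0.1785) = 34.0 × 0.6998 = 23.79 mm.

23.8 mm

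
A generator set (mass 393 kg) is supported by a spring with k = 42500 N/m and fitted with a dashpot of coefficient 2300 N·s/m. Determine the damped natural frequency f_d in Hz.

1.59 Hz

ω_n = √(k/m) = √(42500/393) = 10.40 rad/s.
Critical damping c_c = 2√(k·m) = 2√(42500 × 393) = 8174 N·s/m, so ζ = c/c_c = 2300/8174 = 0.2814.
ω_d = ω_n√(1 − ζ²) = 10.40 × √(1 − 0.0792) = 9.979 rad/s.
f_d = ω_d/(2π) = 1.588 Hz.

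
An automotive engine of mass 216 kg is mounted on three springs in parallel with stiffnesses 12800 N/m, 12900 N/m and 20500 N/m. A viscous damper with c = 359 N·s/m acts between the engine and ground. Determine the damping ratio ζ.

Parallel springs add: k_eq = 12800 + 12900 + 20500 = 46200 N/m.
ω_n = √(k_eq/m) = √(46200/216) = 14.62 rad/s.
Critical damping c_c = 2√(k_eq·m) = 2√(46200 × 216) = 6318 N·s/m, so ζ = c/c_c = 359/6318 = 0.05682.

0.0568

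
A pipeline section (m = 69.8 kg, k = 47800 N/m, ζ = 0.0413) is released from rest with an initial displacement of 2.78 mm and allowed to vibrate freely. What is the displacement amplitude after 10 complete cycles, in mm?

Logarithmic decrement δ = 2πζ/√(1 − ζ²) = 2π × 0.04130/√(1 − 0.00171) = 0.2597.
After n cycles, x_n/x₀ = e^(−nδ), so x_10 = 2.78 × e^(−10 × 0.2597) = 2.78 × 0.07448 = 0.2071 mm.

0.207 mm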